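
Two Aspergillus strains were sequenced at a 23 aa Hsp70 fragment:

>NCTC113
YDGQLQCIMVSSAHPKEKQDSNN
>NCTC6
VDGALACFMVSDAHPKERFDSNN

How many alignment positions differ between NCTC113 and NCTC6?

The sequences differ at positions 1 (Y/V), 4 (Q/A), 6 (Q/A), 8 (I/F), 12 (S/D), 18 (K/R), 19 (Q/F).
That gives 7 mismatches out of 23 aligned sites, so the Hamming distance is 7.

7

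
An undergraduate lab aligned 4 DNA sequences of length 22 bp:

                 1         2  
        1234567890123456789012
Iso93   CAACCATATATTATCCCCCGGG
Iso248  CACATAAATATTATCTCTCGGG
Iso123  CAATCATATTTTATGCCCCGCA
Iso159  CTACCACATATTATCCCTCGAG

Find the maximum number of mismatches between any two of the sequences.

10

Pairwise Hamming distances:
  Iso93 vs Iso248: 6
  Iso93 vs Iso123: 5
  Iso93 vs Iso159: 4
  Iso248 vs Iso123: 10
  Iso248 vs Iso159: 7
  Iso123 vs Iso159: 8
The largest is 10, between Iso248 and Iso123.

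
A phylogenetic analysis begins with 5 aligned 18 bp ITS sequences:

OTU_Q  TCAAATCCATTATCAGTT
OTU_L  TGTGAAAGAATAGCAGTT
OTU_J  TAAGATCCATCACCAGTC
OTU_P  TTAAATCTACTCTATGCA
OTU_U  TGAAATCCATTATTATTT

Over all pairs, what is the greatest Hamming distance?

13

Pairwise Hamming distances:
  OTU_Q vs OTU_L: 8
  OTU_Q vs OTU_J: 5
  OTU_Q vs OTU_P: 8
  OTU_Q vs OTU_U: 3
  OTU_L vs OTU_J: 9
  OTU_L vs OTU_P: 13
  OTU_L vs OTU_U: 9
  OTU_J vs OTU_P: 11
  OTU_J vs OTU_U: 7
  OTU_P vs OTU_U: 9
The largest is 13, between OTU_L and OTU_P.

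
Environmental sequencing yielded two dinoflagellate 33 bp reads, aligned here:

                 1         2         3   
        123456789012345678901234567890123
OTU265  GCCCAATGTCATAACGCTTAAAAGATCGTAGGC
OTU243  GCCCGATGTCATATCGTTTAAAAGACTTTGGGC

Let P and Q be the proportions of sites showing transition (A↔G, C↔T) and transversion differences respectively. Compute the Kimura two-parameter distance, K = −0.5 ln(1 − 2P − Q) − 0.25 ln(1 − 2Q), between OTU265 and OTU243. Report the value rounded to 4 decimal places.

The sequences differ at positions 5 (A/G, transition), 14 (A/T, transversion), 17 (C/T, transition), 26 (T/C, transition), 27 (C/T, transition), 28 (G/T, transversion), 30 (A/G, transition).
Of the 7 differences, 5 transitions and 2 transversions over 33 sites: P = 5/33 = 0.151515, Q = 2/33 = 0.060606.
d = −0.5·ln(0.636364) − 0.25·ln(0.878788) = −0.5·(-0.451985) − 0.25·(-0.129212) = 0.2583.

0.2583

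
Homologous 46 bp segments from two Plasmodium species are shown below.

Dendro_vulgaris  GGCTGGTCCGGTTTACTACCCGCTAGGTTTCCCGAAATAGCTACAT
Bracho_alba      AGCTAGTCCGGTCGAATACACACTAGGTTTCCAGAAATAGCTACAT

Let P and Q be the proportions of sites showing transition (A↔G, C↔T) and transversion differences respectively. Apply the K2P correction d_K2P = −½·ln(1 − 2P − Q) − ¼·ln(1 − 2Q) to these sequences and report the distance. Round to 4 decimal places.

0.1989

Differing sites — 1:G/A (Ti); 5:G/A (Ti); 13:T/C (Ti); 14:T/G (Tv); 16:C/A (Tv); 20:C/A (Tv); 22:G/A (Ti); 33:C/A (Tv).
Of the 8 differences, 4 transitions and 4 transversions over 46 sites: P = 4/46 = 0.086957, Q = 4/46 = 0.086957.
d = −0.5·ln(0.739129) − 0.25·ln(0.826086) = −0.5·(-0.302283) − 0.25·(-0.191056) = 0.1989.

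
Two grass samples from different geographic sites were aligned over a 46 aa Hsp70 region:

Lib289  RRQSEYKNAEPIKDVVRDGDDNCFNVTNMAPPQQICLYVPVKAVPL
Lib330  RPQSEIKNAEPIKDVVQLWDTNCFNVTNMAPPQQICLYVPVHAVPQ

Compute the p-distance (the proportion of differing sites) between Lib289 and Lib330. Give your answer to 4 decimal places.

0.1739

Mismatches occur at site 2 (R→P), site 6 (Y→I), site 17 (R→Q), site 18 (D→L), site 19 (G→W), site 21 (D→T), site 42 (K→H), site 46 (L→Q).
There are 8 differences over 46 sites, so p = 8/46 = 0.1739.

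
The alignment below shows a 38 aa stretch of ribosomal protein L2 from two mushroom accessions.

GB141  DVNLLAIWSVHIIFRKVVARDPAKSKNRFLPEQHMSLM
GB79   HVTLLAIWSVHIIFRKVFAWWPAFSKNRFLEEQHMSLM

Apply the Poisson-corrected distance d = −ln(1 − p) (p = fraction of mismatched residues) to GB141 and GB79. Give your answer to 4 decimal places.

The sequences differ at positions 1 (D/H), 3 (N/T), 18 (V/F), 20 (R/W), 21 (D/W), 24 (K/F), 31 (P/E).
p = 7/38 = 0.184211.
d = −ln(1 − 0.184211) = −ln(0.815789) = 0.2036.

0.2036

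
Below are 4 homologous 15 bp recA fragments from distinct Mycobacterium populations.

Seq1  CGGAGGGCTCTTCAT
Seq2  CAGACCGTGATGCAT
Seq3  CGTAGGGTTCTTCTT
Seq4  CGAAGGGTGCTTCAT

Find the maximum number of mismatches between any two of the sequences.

8

Pairwise Hamming distances:
  Seq1 vs Seq2: 7
  Seq1 vs Seq3: 3
  Seq1 vs Seq4: 3
  Seq2 vs Seq3: 8
  Seq2 vs Seq4: 6
  Seq3 vs Seq4: 3
The largest is 8, between Seq2 and Seq3.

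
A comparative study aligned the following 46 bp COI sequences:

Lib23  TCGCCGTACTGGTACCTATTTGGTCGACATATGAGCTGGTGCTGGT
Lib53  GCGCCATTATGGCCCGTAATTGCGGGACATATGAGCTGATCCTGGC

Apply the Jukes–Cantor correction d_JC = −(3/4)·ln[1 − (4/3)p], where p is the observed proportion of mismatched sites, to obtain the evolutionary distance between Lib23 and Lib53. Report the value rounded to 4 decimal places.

Mismatches occur at site 1 (T↔G), site 6 (G↔A), site 8 (A↔T), site 9 (C↔A), site 13 (T↔C), site 14 (A↔C), site 16 (C↔G), site 19 (T↔A), site 23 (G↔C), site 24 (T↔G), site 25 (C↔G), site 39 (G↔A), site 41 (G↔C), site 46 (T↔C).
p = 14/46 = 0.304348.
d = −0.75 · ln(1 − (4/3)·0.304348) = −0.75 · ln(0.594203) = −0.75 · (-0.520534) = 0.3904.

0.3904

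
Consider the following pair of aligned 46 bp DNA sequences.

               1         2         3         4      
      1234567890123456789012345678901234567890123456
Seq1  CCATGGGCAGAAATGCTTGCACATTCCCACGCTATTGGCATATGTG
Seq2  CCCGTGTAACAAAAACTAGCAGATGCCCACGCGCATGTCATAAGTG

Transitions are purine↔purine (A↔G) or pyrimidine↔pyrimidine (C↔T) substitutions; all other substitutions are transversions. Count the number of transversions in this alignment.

The sequences differ at positions 3 (A/C, transversion), 4 (T/G, transversion), 5 (G/T, transversion), 7 (G/T, transversion), 8 (C/A, transversion), 10 (G/C, transversion), 14 (T/A, transversion), 15 (G/A, transition), 18 (T/A, transversion), 22 (C/G, transversion), 25 (T/G, transversion), 33 (T/G, transversion), 34 (A/C, transversion), 35 (T/A, transversion), 38 (G/T, transversion), 43 (T/A, transversion).
Of the 16 differences, 1 transition and 15 transversions, so the answer is 15.

15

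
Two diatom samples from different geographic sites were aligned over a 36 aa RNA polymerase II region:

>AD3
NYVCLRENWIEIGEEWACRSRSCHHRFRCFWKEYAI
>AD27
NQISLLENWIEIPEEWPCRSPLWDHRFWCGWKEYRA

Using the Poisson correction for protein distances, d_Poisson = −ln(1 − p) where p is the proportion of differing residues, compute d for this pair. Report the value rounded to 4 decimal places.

0.4925

The sequences differ at positions 2 (Y/Q), 3 (V/I), 4 (C/S), 6 (R/L), 13 (G/P), 17 (A/P), 21 (R/P), 22 (S/L), 23 (C/W), 24 (H/D), 28 (R/W), 30 (F/G), 35 (A/R), 36 (I/A).
p = 14/36 = 0.388889.
d = −ln(1 − 0.388889) = −ln(0.611111) = 0.4925.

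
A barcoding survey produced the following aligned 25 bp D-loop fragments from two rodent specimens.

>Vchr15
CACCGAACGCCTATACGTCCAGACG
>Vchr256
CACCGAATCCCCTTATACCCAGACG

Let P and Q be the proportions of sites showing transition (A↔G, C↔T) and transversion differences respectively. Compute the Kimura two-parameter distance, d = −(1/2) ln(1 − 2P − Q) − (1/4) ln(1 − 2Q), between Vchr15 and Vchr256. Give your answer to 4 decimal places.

0.3706

Differing sites — 8:C/T (Ti); 9:G/C (Tv); 12:T/C (Ti); 13:A/T (Tv); 16:C/T (Ti); 17:G/A (Ti); 18:T/C (Ti).
Of the 7 differences, 5 transitions and 2 transversions over 25 sites: P = 5/25 = 0.200000, Q = 2/25 = 0.080000.
d = −0.5·ln(0.520000) − 0.25·ln(0.840000) = −0.5·(-0.653926) − 0.25·(-0.174353) = 0.3706.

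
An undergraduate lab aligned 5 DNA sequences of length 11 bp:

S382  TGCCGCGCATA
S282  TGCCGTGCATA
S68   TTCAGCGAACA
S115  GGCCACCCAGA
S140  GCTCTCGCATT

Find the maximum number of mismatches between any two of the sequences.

8

Pairwise Hamming distances:
  S382 vs S282: 1
  S382 vs S68: 4
  S382 vs S115: 4
  S382 vs S140: 5
  S282 vs S68: 5
  S282 vs S115: 5
  S282 vs S140: 6
  S68 vs S115: 7
  S68 vs S140: 8
  S115 vs S140: 6
The largest is 8, between S68 and S140.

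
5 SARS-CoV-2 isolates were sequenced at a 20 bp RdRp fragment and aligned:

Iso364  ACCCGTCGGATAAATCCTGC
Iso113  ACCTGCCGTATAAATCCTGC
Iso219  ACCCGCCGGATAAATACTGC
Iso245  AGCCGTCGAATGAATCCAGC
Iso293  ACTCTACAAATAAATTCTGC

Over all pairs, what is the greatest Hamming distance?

8

Pairwise Hamming distances:
  Iso364 vs Iso113: 3
  Iso364 vs Iso219: 2
  Iso364 vs Iso245: 4
  Iso364 vs Iso293: 6
  Iso113 vs Iso219: 3
  Iso113 vs Iso245: 6
  Iso113 vs Iso293: 7
  Iso219 vs Iso245: 6
  Iso219 vs Iso293: 6
  Iso245 vs Iso293: 8
The largest is 8, between Iso245 and Iso293.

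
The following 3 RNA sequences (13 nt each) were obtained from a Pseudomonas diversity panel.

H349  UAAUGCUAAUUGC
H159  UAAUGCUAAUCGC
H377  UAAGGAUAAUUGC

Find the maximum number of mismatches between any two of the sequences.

Pairwise Hamming distances:
  H349 vs H159: 1
  H349 vs H377: 2
  H159 vs H377: 3
The largest is 3, between H159 and H377.

3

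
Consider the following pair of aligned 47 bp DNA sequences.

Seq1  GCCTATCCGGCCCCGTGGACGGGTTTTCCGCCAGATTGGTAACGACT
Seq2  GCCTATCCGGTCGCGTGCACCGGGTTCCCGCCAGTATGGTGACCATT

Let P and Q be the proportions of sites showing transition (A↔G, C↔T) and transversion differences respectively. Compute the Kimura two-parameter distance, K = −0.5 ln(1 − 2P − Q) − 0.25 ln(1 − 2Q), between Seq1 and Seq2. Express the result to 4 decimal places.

0.2806

The sequences differ at positions 11 (C/T, transition), 13 (C/G, transversion), 18 (G/C, transversion), 21 (G/C, transversion), 24 (T/G, transversion), 27 (T/C, transition), 35 (A/T, transversion), 36 (T/A, transversion), 41 (A/G, transition), 44 (G/C, transversion), 46 (C/T, transition).
Of the 11 differences, 4 transitions and 7 transversions over 47 sites: P = 4/47 = 0.085106, Q = 7/47 = 0.148936.
d = −0.5·ln(0.680852) − 0.25·ln(0.702128) = −0.5·(-0.384410) − 0.25·(-0.353640) = 0.2806.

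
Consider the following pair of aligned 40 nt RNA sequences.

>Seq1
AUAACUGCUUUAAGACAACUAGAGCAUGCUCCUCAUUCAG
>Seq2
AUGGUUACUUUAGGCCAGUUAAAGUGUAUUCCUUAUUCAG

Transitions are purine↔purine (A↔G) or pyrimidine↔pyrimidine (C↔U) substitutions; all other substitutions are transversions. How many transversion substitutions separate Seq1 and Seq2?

1

The sequences differ at positions 3 (A/G, transition), 4 (A/G, transition), 5 (C/U, transition), 7 (G/A, transition), 13 (A/G, transition), 15 (A/C, transversion), 18 (A/G, transition), 19 (C/U, transition), 22 (G/A, transition), 25 (C/U, transition), 26 (A/G, transition), 28 (G/A, transition), 29 (C/U, transition), 34 (C/U, transition).
Of the 14 differences, 13 transitions and 1 transversion, so the answer is 1.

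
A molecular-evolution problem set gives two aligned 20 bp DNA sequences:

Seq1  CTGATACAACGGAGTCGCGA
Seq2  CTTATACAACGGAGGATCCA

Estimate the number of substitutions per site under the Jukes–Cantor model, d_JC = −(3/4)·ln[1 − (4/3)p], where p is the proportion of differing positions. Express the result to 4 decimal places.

0.3041

The sequences differ at positions 3 (G/T), 15 (T/G), 16 (C/A), 17 (G/T), 19 (G/C).
p = 5/20 = 0.250000.
d = −0.75 · ln(1 − (4/3)·0.250000) = −0.75 · ln(0.666667) = −0.75 · (-0.405465) = 0.3041.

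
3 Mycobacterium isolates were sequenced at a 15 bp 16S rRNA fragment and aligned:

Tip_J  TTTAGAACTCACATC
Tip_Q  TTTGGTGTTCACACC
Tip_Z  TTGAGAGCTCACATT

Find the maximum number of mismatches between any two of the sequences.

6

Pairwise Hamming distances:
  Tip_J vs Tip_Q: 5
  Tip_J vs Tip_Z: 3
  Tip_Q vs Tip_Z: 6
The largest is 6, between Tip_Q and Tip_Z.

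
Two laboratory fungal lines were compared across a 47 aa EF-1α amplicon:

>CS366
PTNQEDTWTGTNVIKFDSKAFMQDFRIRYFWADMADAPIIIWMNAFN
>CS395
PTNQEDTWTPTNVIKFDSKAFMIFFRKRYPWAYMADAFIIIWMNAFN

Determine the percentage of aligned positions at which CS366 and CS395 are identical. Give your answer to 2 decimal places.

85.11%

Differing sites — 10:G/P; 23:Q/I; 24:D/F; 27:I/K; 30:F/P; 33:D/Y; 38:P/F.
40 of the 47 sites match, so the percent identity is 40/47 × 100 = 85.11%.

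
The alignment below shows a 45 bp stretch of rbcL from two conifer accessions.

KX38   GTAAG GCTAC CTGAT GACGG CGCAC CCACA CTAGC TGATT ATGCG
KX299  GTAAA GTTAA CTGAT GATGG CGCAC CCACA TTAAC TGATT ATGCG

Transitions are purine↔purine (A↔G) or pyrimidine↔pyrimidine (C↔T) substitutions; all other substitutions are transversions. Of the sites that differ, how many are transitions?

Mismatches occur at site 5 (G↔A, transition), site 7 (C↔T, transition), site 10 (C↔A, transversion), site 18 (C↔T, transition), site 31 (C↔T, transition), site 34 (G↔A, transition).
Of the 6 differences, 5 transitions and 1 transversion, so the answer is 5.

5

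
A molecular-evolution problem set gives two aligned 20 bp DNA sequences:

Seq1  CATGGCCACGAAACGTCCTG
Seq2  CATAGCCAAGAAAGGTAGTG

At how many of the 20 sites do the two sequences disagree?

Differing sites — 4:G/A; 9:C/A; 14:C/G; 17:C/A; 18:C/G.
That gives 5 mismatches out of 20 aligned sites, so the Hamming distance is 5.

5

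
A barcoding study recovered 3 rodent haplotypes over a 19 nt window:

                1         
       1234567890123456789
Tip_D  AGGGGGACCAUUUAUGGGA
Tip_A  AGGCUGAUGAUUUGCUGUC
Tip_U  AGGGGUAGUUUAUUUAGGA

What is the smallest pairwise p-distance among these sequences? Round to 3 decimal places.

Pairwise Hamming distances:
  Tip_D vs Tip_A: 9
  Tip_D vs Tip_U: 7
  Tip_A vs Tip_U: 12
The smallest is 7 mismatches, between Tip_D and Tip_U; p = 7/19 = 0.368.

0.368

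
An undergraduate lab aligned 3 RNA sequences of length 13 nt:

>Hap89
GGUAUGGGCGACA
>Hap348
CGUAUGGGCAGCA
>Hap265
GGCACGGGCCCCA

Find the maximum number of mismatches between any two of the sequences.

5

Pairwise Hamming distances:
  Hap89 vs Hap348: 3
  Hap89 vs Hap265: 4
  Hap348 vs Hap265: 5
The largest is 5, between Hap348 and Hap265.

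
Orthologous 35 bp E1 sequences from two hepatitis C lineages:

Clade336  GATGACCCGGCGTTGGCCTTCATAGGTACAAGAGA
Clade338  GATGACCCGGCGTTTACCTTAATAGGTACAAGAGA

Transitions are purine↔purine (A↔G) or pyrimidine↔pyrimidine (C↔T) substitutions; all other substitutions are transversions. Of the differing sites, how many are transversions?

Mismatches occur at site 15 (G→T, transversion), site 16 (G→A, transition), site 21 (C→A, transversion).
Of the 3 differences, 1 transition and 2 transversions, so the answer is 2.

2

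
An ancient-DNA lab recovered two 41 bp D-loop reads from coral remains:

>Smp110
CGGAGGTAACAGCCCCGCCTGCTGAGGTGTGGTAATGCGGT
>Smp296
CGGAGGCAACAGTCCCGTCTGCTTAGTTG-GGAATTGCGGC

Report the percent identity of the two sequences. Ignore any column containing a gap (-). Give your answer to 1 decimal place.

80.0%

Excluding the 1 gap column leaves 40 comparable sites.
Differing sites — 7:T/C; 13:C/T; 18:C/T; 24:G/T; 27:G/T; 33:T/A; 35:A/T; 41:T/C.
32 of the 40 comparable sites match, so the percent identity is 32/40 × 100 = 80.0%.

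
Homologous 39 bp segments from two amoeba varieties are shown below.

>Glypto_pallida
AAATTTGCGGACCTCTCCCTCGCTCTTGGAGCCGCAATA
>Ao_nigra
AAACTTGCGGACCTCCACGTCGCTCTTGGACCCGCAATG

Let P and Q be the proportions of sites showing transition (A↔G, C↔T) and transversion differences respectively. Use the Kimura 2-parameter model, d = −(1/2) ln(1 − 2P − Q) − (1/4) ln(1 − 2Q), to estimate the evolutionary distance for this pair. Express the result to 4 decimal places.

0.1729

Differing sites — 4:T/C (Ti); 16:T/C (Ti); 17:C/A (Tv); 19:C/G (Tv); 31:G/C (Tv); 39:A/G (Ti).
Of the 6 differences, 3 transitions and 3 transversions over 39 sites: P = 3/39 = 0.076923, Q = 3/39 = 0.076923.
d = −0.5·ln(0.769231) − 0.25·ln(0.846154) = −0.5·(-0.262364) − 0.25·(-0.167054) = 0.1729.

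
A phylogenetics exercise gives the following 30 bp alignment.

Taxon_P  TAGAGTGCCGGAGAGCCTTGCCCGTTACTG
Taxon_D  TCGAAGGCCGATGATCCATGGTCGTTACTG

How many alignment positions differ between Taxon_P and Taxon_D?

Mismatches occur at site 2 (A↔C), site 5 (G↔A), site 6 (T↔G), site 11 (G↔A), site 12 (A↔T), site 15 (G↔T), site 18 (T↔A), site 21 (C↔G), site 22 (C↔T).
That gives 9 mismatches out of 30 aligned sites, so the Hamming distance is 9.

9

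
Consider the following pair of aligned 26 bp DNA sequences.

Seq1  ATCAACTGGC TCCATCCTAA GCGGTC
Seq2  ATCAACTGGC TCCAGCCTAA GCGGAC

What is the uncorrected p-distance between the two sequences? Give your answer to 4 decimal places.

0.0769

The sequences differ at positions 15 (T/G), 25 (T/A).
There are 2 differences over 26 sites, so p = 2/26 = 0.0769.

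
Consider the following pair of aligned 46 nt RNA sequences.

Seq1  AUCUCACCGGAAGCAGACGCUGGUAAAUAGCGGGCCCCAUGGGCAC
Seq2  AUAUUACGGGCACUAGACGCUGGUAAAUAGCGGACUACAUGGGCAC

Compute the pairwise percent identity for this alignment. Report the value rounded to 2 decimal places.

80.43%

The sequences differ at positions 3 (C/A), 5 (C/U), 8 (C/G), 11 (A/C), 13 (G/C), 14 (C/U), 34 (G/A), 36 (C/U), 37 (C/A).
37 of the 46 sites match, so the percent identity is 37/46 × 100 = 80.43%.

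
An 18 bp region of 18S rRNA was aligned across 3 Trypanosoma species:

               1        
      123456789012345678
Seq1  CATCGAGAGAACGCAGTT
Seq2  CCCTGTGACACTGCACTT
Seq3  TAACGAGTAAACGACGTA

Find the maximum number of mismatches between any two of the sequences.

Pairwise Hamming distances:
  Seq1 vs Seq2: 8
  Seq1 vs Seq3: 7
  Seq2 vs Seq3: 13
The largest is 13, between Seq2 and Seq3.

13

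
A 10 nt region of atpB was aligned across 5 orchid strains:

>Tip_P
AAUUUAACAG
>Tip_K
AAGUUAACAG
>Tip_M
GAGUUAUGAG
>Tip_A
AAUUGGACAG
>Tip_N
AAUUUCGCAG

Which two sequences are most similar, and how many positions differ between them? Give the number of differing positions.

1

Pairwise Hamming distances:
  Tip_P vs Tip_K: 1
  Tip_P vs Tip_M: 4
  Tip_P vs Tip_A: 2
  Tip_P vs Tip_N: 2
  Tip_K vs Tip_M: 3
  Tip_K vs Tip_A: 3
  Tip_K vs Tip_N: 3
  Tip_M vs Tip_A: 6
  Tip_M vs Tip_N: 5
  Tip_A vs Tip_N: 3
The smallest is 1, between Tip_P and Tip_K.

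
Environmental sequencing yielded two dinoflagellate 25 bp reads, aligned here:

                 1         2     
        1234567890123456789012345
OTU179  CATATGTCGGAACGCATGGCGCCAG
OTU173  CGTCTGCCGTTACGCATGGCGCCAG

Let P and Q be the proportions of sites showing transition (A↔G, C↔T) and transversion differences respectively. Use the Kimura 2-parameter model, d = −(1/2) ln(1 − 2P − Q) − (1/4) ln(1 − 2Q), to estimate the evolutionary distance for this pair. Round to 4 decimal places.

Mismatches occur at site 2 (A/G, transition), site 4 (A/C, transversion), site 7 (T/C, transition), site 10 (G/T, transversion), site 11 (A/T, transversion).
Of the 5 differences, 2 transitions and 3 transversions over 25 sites: P = 2/25 = 0.080000, Q = 3/25 = 0.120000.
d = −0.5·ln(0.720000) − 0.25·ln(0.760000) = −0.5·(-0.328504) − 0.25·(-0.274437) = 0.2329.

0.2329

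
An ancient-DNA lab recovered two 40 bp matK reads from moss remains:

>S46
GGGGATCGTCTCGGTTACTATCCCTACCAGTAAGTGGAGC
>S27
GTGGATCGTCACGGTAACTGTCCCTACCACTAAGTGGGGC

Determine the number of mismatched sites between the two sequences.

6

Mismatches occur at site 2 (G↔T), site 11 (T↔A), site 16 (T↔A), site 20 (A↔G), site 30 (G↔C), site 38 (A↔G).
That gives 6 mismatches out of 40 aligned sites, so the Hamming distance is 6.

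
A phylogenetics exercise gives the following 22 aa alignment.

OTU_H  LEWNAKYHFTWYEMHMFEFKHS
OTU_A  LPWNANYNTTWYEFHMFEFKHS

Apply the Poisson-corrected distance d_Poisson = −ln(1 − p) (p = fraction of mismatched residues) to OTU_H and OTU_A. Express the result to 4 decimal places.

Mismatches occur at site 2 (E↔P), site 6 (K↔N), site 8 (H↔N), site 9 (F↔T), site 14 (M↔F).
p = 5/22 = 0.227273.
d = −ln(1 − 0.227273) = −ln(0.772727) = 0.2578.

0.2578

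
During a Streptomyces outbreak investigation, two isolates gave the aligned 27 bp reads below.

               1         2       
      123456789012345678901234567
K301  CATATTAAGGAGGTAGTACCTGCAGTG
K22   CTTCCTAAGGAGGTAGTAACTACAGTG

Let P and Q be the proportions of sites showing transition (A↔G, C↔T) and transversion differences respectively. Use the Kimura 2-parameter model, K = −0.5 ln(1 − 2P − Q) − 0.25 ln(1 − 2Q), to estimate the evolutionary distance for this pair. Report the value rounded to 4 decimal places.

0.2129

Differing sites — 2:A/T (Tv); 4:A/C (Tv); 5:T/C (Ti); 19:C/A (Tv); 22:G/A (Ti).
Of the 5 differences, 2 transitions and 3 transversions over 27 sites: P = 2/27 = 0.074074, Q = 3/27 = 0.111111.
d = −0.5·ln(0.740741) − 0.25·ln(0.777778) = −0.5·(-0.300104) − 0.25·(-0.251314) = 0.2129.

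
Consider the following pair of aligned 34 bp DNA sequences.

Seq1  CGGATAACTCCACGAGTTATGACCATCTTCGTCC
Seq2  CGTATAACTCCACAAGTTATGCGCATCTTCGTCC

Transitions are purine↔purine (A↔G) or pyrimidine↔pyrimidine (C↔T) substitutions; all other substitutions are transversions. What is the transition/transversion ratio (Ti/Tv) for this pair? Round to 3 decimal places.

The sequences differ at positions 3 (G/T, transversion), 14 (G/A, transition), 22 (A/C, transversion), 23 (C/G, transversion).
Of the 4 differences, 1 transition and 3 transversions, so Ti/Tv = 1/3 = 0.333.

0.333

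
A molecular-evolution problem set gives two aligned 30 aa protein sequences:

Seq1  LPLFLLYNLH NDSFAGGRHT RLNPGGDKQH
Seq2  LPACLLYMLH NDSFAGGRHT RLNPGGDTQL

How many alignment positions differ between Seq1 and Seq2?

5

The sequences differ at positions 3 (L/A), 4 (F/C), 8 (N/M), 28 (K/T), 30 (H/L).
That gives 5 mismatches out of 30 aligned sites, so the Hamming distance is 5.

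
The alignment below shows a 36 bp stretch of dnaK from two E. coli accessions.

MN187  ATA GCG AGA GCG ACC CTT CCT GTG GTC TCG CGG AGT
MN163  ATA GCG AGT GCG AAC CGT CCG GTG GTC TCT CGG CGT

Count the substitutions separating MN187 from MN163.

Mismatches occur at site 9 (A↔T), site 14 (C↔A), site 17 (T↔G), site 21 (T↔G), site 30 (G↔T), site 34 (A↔C).
That gives 6 mismatches out of 36 aligned sites, so the Hamming distance is 6.

6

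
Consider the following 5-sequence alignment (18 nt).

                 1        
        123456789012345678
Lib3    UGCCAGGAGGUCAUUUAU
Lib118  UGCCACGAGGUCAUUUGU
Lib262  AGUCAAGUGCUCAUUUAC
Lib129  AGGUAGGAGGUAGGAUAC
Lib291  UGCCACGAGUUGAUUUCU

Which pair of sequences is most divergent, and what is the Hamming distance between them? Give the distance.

11

Pairwise Hamming distances:
  Lib3 vs Lib118: 2
  Lib3 vs Lib262: 6
  Lib3 vs Lib129: 8
  Lib3 vs Lib291: 4
  Lib118 vs Lib262: 7
  Lib118 vs Lib129: 10
  Lib118 vs Lib291: 3
  Lib262 vs Lib129: 9
  Lib262 vs Lib291: 8
  Lib129 vs Lib291: 11
The largest is 11, between Lib129 and Lib291.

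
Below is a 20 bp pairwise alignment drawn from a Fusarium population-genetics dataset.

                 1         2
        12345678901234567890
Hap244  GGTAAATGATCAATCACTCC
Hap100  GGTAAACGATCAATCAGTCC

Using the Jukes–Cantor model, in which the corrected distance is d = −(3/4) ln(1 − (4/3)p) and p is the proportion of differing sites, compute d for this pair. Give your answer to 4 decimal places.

The sequences differ at positions 7 (T/C), 17 (C/G).
p = 2/20 = 0.100000.
d = −0.75 · ln(1 − (4/3)·0.100000) = −0.75 · ln(0.866667) = −0.75 · (-0.143100) = 0.1073.

0.1073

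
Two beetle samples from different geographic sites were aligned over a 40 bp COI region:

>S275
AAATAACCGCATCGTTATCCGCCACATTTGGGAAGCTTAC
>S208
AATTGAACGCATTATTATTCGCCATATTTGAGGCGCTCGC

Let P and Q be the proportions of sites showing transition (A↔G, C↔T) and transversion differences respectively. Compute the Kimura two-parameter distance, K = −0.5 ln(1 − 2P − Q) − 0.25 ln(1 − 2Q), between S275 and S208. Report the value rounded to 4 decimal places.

0.4128

Mismatches occur at site 3 (A/T, transversion), site 5 (A/G, transition), site 7 (C/A, transversion), site 13 (C/T, transition), site 14 (G/A, transition), site 19 (C/T, transition), site 25 (C/T, transition), site 31 (G/A, transition), site 33 (A/G, transition), site 34 (A/C, transversion), site 38 (T/C, transition), site 39 (A/G, transition).
Of the 12 differences, 9 transitions and 3 transversions over 40 sites: P = 9/40 = 0.225000, Q = 3/40 = 0.075000.
d = −0.5·ln(0.475000) − 0.25·ln(0.850000) = −0.5·(-0.744440) − 0.25·(-0.162519) = 0.4128.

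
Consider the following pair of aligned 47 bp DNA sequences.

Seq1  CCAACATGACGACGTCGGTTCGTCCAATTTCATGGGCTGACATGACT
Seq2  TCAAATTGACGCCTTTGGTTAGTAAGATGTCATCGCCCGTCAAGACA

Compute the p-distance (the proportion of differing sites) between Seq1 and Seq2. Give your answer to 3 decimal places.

Differing sites — 1:C/T; 5:C/A; 6:A/T; 12:A/C; 14:G/T; 16:C/T; 21:C/A; 24:C/A; 25:C/A; 26:A/G; 29:T/G; 34:G/C; 36:G/C; 38:T/C; 40:A/T; 43:T/A; 47:T/A.
There are 17 differences over 47 sites, so p = 17/47 = 0.362.

0.362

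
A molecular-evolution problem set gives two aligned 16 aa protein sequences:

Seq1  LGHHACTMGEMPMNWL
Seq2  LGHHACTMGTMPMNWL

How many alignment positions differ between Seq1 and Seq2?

1

A single mismatch occurs at site 10 (E/T).
That gives 1 mismatch out of 16 aligned sites, so the Hamming distance is 1.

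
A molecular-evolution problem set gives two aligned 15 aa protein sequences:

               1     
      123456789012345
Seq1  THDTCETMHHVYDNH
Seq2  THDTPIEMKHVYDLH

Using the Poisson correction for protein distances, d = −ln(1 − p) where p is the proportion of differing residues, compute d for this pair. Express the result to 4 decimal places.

0.4055

Mismatches occur at site 5 (C/P), site 6 (E/I), site 7 (T/E), site 9 (H/K), site 14 (N/L).
p = 5/15 = 0.333333.
d = −ln(1 − 0.333333) = −ln(0.666667) = 0.4055.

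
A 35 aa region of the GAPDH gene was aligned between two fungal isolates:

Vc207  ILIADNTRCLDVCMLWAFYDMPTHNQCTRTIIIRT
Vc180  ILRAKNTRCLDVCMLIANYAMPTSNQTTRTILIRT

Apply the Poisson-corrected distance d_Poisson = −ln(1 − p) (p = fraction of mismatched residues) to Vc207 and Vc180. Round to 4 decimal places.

0.2595

The sequences differ at positions 3 (I/R), 5 (D/K), 16 (W/I), 18 (F/N), 20 (D/A), 24 (H/S), 27 (C/T), 32 (I/L).
p = 8/35 = 0.228571.
d = −ln(1 − 0.228571) = −ln(0.771429) = 0.2595.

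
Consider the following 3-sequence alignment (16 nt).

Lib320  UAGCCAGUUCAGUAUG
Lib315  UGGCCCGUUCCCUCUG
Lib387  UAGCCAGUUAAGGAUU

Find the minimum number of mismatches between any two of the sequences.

3

Pairwise Hamming distances:
  Lib320 vs Lib315: 5
  Lib320 vs Lib387: 3
  Lib315 vs Lib387: 8
The smallest is 3, between Lib320 and Lib387.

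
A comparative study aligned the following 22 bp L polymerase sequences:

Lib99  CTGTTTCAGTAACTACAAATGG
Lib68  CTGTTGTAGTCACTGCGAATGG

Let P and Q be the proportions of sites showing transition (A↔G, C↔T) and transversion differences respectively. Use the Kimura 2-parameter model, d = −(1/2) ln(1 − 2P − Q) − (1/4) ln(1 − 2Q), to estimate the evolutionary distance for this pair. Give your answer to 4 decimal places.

The sequences differ at positions 6 (T/G, transversion), 7 (C/T, transition), 11 (A/C, transversion), 15 (A/G, transition), 17 (A/G, transition).
Of the 5 differences, 3 transitions and 2 transversions over 22 sites: P = 3/22 = 0.136364, Q = 2/22 = 0.090909.
d = −0.5·ln(0.636363) − 0.25·ln(0.818182) = −0.5·(-0.451986) − 0.25·(-0.200670) = 0.2762.

0.2762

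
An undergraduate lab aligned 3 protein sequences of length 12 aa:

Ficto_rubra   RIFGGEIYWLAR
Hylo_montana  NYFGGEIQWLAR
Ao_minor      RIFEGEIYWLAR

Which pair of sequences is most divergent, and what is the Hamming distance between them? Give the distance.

Pairwise Hamming distances:
  Ficto_rubra vs Hylo_montana: 3
  Ficto_rubra vs Ao_minor: 1
  Hylo_montana vs Ao_minor: 4
The largest is 4, between Hylo_montana and Ao_minor.

4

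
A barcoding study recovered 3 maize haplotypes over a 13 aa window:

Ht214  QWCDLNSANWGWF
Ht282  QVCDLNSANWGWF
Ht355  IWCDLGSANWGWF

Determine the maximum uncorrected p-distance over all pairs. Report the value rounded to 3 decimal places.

Pairwise Hamming distances:
  Ht214 vs Ht282: 1
  Ht214 vs Ht355: 2
  Ht282 vs Ht355: 3
The largest is 3 mismatches, between Ht282 and Ht355; p = 3/13 = 0.231.

0.231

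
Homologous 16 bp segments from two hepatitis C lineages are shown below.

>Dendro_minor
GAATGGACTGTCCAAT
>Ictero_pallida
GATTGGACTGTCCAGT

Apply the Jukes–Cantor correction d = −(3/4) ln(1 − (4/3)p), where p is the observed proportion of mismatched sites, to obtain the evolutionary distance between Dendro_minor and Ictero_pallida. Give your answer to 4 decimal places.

Differing sites — 3:A/T; 15:A/G.
p = 2/16 = 0.125000.
d = −0.75 · ln(1 − (4/3)·0.125000) = −0.75 · ln(0.833333) = −0.75 · (-0.182322) = 0.1367.

0.1367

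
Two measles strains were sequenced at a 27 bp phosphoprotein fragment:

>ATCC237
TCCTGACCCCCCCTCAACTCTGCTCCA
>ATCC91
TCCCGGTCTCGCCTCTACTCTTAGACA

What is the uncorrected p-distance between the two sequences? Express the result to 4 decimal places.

0.3704

Differing sites — 4:T/C; 6:A/G; 7:C/T; 9:C/T; 11:C/G; 16:A/T; 22:G/T; 23:C/A; 24:T/G; 25:C/A.
There are 10 differences over 27 sites, so p = 10/27 = 0.3704.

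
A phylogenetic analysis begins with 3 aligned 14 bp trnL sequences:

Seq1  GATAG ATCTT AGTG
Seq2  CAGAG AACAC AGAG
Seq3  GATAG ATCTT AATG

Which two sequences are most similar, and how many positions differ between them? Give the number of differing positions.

Pairwise Hamming distances:
  Seq1 vs Seq2: 6
  Seq1 vs Seq3: 1
  Seq2 vs Seq3: 7
The smallest is 1, between Seq1 and Seq3.

1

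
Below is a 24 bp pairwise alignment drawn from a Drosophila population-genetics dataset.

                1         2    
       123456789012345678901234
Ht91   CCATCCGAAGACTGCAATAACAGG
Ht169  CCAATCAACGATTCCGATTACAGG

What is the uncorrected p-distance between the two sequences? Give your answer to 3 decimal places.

The sequences differ at positions 4 (T/A), 5 (C/T), 7 (G/A), 9 (A/C), 12 (C/T), 14 (G/C), 16 (A/G), 19 (A/T).
There are 8 differences over 24 sites, so p = 8/24 = 0.333.

0.333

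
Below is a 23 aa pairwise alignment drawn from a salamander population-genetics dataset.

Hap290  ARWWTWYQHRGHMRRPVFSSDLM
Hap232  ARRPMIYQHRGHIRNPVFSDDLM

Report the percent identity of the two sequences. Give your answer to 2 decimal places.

69.57%

Differing sites — 3:W/R; 4:W/P; 5:T/M; 6:W/I; 13:M/I; 15:R/N; 20:S/D.
16 of the 23 sites match, so the percent identity is 16/23 × 100 = 69.57%.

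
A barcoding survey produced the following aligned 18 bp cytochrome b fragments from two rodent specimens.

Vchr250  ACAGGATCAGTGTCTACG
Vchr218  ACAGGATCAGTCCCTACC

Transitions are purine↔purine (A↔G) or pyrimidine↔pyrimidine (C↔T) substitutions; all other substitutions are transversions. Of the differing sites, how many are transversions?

Differing sites — 12:G/C (Tv); 13:T/C (Ti); 18:G/C (Tv).
Of the 3 differences, 1 transition and 2 transversions, so the answer is 2.

2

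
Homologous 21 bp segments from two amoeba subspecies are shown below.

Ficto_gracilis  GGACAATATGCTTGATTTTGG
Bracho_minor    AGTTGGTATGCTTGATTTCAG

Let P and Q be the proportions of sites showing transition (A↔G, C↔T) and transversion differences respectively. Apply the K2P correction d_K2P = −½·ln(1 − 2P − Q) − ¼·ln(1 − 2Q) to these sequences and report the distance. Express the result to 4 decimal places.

0.5076

The sequences differ at positions 1 (G/A, transition), 3 (A/T, transversion), 4 (C/T, transition), 5 (A/G, transition), 6 (A/G, transition), 19 (T/C, transition), 20 (G/A, transition).
Of the 7 differences, 6 transitions and 1 transversion over 21 sites: P = 6/21 = 0.285714, Q = 1/21 = 0.047619.
d = −0.5·ln(0.380953) − 0.25·ln(0.904762) = −0.5·(-0.965079) − 0.25·(-0.100083) = 0.5076.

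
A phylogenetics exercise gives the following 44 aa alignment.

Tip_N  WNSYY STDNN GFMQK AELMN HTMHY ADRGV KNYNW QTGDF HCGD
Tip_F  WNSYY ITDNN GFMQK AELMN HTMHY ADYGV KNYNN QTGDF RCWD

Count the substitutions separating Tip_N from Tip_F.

5

The sequences differ at positions 6 (S/I), 28 (R/Y), 35 (W/N), 41 (H/R), 43 (G/W).
That gives 5 mismatches out of 44 aligned sites, so the Hamming distance is 5.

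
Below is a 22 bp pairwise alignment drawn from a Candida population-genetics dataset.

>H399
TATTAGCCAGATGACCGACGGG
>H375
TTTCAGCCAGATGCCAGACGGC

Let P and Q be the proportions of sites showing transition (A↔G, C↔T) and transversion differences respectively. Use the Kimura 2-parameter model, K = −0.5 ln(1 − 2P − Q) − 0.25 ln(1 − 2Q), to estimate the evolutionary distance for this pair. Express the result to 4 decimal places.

Mismatches occur at site 2 (A↔T, transversion), site 4 (T↔C, transition), site 14 (A↔C, transversion), site 16 (C↔A, transversion), site 22 (G↔C, transversion).
Of the 5 differences, 1 transition and 4 transversions over 22 sites: P = 1/22 = 0.045455, Q = 4/22 = 0.181818.
d = −0.5·ln(0.727272) − 0.25·ln(0.636364) = −0.5·(-0.318455) − 0.25·(-0.451985) = 0.2722.

0.2722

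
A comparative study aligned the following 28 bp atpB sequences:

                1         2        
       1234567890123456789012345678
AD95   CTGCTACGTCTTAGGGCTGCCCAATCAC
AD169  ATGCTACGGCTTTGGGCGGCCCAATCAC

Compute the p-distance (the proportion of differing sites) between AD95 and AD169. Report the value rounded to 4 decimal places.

0.1429

Mismatches occur at site 1 (C↔A), site 9 (T↔G), site 13 (A↔T), site 18 (T↔G).
There are 4 differences over 28 sites, so p = 4/28 = 0.1429.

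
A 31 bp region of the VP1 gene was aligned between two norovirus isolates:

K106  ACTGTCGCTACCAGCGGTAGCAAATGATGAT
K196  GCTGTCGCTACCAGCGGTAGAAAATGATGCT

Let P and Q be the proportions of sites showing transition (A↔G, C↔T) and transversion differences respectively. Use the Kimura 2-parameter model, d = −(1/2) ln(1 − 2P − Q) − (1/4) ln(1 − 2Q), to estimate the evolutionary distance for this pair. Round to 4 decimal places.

Mismatches occur at site 1 (A/G, transition), site 21 (C/A, transversion), site 30 (A/C, transversion).
Of the 3 differences, 1 transition and 2 transversions over 31 sites: P = 1/31 = 0.032258, Q = 2/31 = 0.064516.
d = −0.5·ln(0.870968) − 0.25·ln(0.870968) = −0.5·(-0.138150) − 0.25·(-0.138150) = 0.1036.

0.1036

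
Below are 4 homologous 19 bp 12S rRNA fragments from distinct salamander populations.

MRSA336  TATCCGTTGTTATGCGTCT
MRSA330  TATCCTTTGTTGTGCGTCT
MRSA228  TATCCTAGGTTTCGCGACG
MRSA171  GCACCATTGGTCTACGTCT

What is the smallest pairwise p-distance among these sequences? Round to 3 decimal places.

0.105

Pairwise Hamming distances:
  MRSA336 vs MRSA330: 2
  MRSA336 vs MRSA228: 7
  MRSA336 vs MRSA171: 7
  MRSA330 vs MRSA228: 6
  MRSA330 vs MRSA171: 7
  MRSA228 vs MRSA171: 12
The smallest is 2 mismatches, between MRSA336 and MRSA330; p = 2/19 = 0.105.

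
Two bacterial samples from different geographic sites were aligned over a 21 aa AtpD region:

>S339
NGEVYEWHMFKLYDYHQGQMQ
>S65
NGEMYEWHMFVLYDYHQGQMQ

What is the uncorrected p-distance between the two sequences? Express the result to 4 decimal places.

0.0952

Differing sites — 4:V/M; 11:K/V.
There are 2 differences over 21 sites, so p = 2/21 = 0.0952.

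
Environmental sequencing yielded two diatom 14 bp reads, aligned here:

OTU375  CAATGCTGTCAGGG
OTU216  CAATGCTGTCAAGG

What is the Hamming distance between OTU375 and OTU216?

Differing sites — 12:G/A.
That gives 1 mismatch out of 14 aligned sites, so the Hamming distance is 1.

1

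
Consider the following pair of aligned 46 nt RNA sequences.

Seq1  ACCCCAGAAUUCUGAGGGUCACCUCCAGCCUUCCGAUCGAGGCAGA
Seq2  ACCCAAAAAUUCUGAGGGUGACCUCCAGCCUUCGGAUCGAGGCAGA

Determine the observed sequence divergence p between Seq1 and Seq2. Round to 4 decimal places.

Differing sites — 5:C/A; 7:G/A; 20:C/G; 34:C/G.
There are 4 differences over 46 sites, so p = 4/46 = 0.0870.

0.0870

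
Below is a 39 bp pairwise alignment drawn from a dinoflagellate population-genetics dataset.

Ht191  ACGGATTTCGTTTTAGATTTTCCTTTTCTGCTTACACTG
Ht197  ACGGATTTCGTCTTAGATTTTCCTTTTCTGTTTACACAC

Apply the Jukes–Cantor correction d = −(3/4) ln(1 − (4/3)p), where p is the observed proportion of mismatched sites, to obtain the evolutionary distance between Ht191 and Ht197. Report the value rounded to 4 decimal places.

Mismatches occur at site 12 (T→C), site 31 (C→T), site 38 (T→A), site 39 (G→C).
p = 4/39 = 0.102564.
d = −0.75 · ln(1 − (4/3)·0.102564) = −0.75 · ln(0.863248) = −0.75 · (-0.147053) = 0.1103.

0.1103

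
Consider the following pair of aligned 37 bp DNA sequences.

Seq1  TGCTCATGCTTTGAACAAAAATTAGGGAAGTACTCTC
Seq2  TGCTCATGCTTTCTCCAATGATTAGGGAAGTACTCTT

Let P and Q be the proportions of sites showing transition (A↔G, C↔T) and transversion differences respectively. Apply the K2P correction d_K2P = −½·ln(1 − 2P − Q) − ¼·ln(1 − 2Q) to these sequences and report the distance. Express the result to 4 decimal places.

0.1827

Differing sites — 13:G/C (Tv); 14:A/T (Tv); 15:A/C (Tv); 19:A/T (Tv); 20:A/G (Ti); 37:C/T (Ti).
Of the 6 differences, 2 transitions and 4 transversions over 37 sites: P = 2/37 = 0.054054, Q = 4/37 = 0.108108.
d = −0.5·ln(0.783784) − 0.25·ln(0.783784) = −0.5·(-0.243622) − 0.25·(-0.243622) = 0.1827.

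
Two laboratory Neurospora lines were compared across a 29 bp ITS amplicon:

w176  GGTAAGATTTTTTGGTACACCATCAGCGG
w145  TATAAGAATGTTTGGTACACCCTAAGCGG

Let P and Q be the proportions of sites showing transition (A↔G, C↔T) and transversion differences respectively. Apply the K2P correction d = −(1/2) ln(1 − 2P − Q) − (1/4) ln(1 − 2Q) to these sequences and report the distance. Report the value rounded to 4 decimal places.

Mismatches occur at site 1 (G/T, transversion), site 2 (G/A, transition), site 8 (T/A, transversion), site 10 (T/G, transversion), site 22 (A/C, transversion), site 24 (C/A, transversion).
Of the 6 differences, 1 transition and 5 transversions over 29 sites: P = 1/29 = 0.034483, Q = 5/29 = 0.172414.
d = −0.5·ln(0.758620) − 0.25·ln(0.655172) = −0.5·(-0.276254) − 0.25·(-0.422857) = 0.2438.

0.2438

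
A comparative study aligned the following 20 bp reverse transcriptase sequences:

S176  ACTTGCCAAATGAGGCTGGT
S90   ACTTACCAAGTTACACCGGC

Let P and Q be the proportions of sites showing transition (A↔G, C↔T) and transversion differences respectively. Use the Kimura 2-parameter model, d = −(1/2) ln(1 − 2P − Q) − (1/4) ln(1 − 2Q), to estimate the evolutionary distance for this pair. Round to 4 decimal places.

Differing sites — 5:G/A (Ti); 10:A/G (Ti); 12:G/T (Tv); 14:G/C (Tv); 15:G/A (Ti); 17:T/C (Ti); 20:T/C (Ti).
Of the 7 differences, 5 transitions and 2 transversions over 20 sites: P = 5/20 = 0.250000, Q = 2/20 = 0.100000.
d = −0.5·ln(0.400000) − 0.25·ln(0.800000) = −0.5·(-0.916291) − 0.25·(-0.223144) = 0.5139.

0.5139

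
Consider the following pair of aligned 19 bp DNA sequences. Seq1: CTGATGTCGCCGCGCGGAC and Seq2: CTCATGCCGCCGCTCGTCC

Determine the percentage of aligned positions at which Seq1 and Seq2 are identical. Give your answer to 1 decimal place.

73.7%

The sequences differ at positions 3 (G/C), 7 (T/C), 14 (G/T), 17 (G/T), 18 (A/C).
14 of the 19 sites match, so the percent identity is 14/19 × 100 = 73.7%.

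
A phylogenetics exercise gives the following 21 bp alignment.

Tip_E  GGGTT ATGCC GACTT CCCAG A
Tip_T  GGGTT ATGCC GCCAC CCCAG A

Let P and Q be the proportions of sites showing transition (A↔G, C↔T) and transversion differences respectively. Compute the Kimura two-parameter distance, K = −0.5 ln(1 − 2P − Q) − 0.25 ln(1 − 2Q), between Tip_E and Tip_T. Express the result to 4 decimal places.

The sequences differ at positions 12 (A/C, transversion), 14 (T/A, transversion), 15 (T/C, transition).
Of the 3 differences, 1 transition and 2 transversions over 21 sites: P = 1/21 = 0.047619, Q = 2/21 = 0.095238.
d = −0.5·ln(0.809524) − 0.25·ln(0.809524) = −0.5·(-0.211309) − 0.25·(-0.211309) = 0.1585.

0.1585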